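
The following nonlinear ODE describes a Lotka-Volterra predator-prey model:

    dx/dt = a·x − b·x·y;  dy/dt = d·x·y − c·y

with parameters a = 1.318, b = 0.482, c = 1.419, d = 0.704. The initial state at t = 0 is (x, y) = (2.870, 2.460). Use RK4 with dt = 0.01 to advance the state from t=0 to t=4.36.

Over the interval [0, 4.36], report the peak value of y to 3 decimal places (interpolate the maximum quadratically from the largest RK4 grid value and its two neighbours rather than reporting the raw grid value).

t=0.000: state=(2.870, 2.460)
step 1 (dt=0.01): k1=(0.380, 1.480), k2=(0.370, 1.487), k3=(0.370, 1.487), k4=(0.360, 1.495); state += dt/6·(k1+2k2+2k3+k4)
t=0.010: state=(2.874, 2.475)
t=0.020: state=(2.877, 2.490)
t=0.030: state=(2.880, 2.505)
continuing one RK4 step at a time; state shown every 20 steps (Δt=0.2):
t=0.200: state=(2.903, 2.784)
t=0.400: state=(2.839, 3.144)
t=0.600: state=(2.683, 3.495)
t=0.800: state=(2.457, 3.781)
t=1.000: state=(2.201, 3.952)
t=1.200: state=(1.952, 3.985)
t=1.400: state=(1.737, 3.888)
t=1.600: state=(1.568, 3.692)
t=1.800: state=(1.447, 3.435)
t=2.000: state=(1.371, 3.152)
t=2.200: state=(1.335, 2.870)
t=2.400: state=(1.334, 2.606)
t=2.600: state=(1.367, 2.373)
t=2.800: state=(1.429, 2.174)
t=3.000: state=(1.521, 2.014)
t=3.200: state=(1.640, 1.894)
t=3.400: state=(1.786, 1.814)
t=3.600: state=(1.956, 1.777)
t=3.800: state=(2.145, 1.786)
t=4.000: state=(2.345, 1.844)
t=4.200: state=(2.542, 1.959)
t=4.360: state=(2.685, 2.096)
largest grid value and its neighbours: y(1.140)=3.98988, y(1.150)=3.98994, y(1.160)=3.98966
parabola through these three points peaks at t≈1.147 with y≈3.98996

max y = 3.990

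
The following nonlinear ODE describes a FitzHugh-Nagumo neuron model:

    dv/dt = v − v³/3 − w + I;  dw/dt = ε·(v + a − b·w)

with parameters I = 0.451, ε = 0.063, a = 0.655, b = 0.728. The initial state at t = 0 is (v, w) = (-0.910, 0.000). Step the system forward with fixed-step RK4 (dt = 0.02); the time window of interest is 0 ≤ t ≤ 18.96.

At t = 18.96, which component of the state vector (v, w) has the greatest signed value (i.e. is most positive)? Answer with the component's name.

t=0.000: state=(-0.910, 0.000)
step 1 (dt=0.02): k1=(-0.208, -0.016), k2=(-0.208, -0.016), k3=(-0.208, -0.016), k4=(-0.208, -0.016); state += dt/6·(k1+2k2+2k3+k4)
t=0.020: state=(-0.914, -0.000)
t=0.040: state=(-0.918, -0.001)
t=0.060: state=(-0.923, -0.001)
continuing one RK4 step at a time; state shown every 50 steps (Δt=1):
t=1.000: state=(-1.112, -0.022)
t=2.000: state=(-1.250, -0.054)
t=3.000: state=(-1.306, -0.090)
t=4.000: state=(-1.307, -0.127)
t=5.000: state=(-1.283, -0.160)
t=6.000: state=(-1.246, -0.191)
t=7.000: state=(-1.203, -0.217)
t=8.000: state=(-1.155, -0.240)
t=9.000: state=(-1.104, -0.258)
t=10.000: state=(-1.047, -0.273)
t=11.000: state=(-0.984, -0.283)
t=12.000: state=(-0.911, -0.288)
t=13.000: state=(-0.821, -0.288)
t=14.000: state=(-0.699, -0.282)
t=15.000: state=(-0.506, -0.267)
t=16.000: state=(-0.126, -0.235)
t=17.000: state=(0.768, -0.168)
t=18.000: state=(1.754, -0.038)
t=18.960: state=(1.887, 0.112)
compare at T: v=1.887, w=0.112

largest component: v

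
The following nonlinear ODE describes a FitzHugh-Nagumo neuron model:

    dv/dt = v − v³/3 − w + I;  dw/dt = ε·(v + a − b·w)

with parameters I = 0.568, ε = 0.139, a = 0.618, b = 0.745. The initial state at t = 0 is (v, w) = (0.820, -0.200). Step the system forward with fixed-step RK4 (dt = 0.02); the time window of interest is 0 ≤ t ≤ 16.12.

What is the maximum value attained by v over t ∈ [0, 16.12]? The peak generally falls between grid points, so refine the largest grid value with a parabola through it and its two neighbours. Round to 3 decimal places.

max v = 1.871

t=0.000: state=(0.820, -0.200)
step 1 (dt=0.02): k1=(1.404, 0.221), k2=(1.406, 0.222), k3=(1.406, 0.222), k4=(1.408, 0.224); state += dt/6·(k1+2k2+2k3+k4)
t=0.020: state=(0.848, -0.196)
t=0.040: state=(0.876, -0.191)
t=0.060: state=(0.905, -0.186)
continuing one RK4 step at a time; state shown every 50 steps (Δt=1):
t=1.000: state=(1.804, 0.089)
t=2.000: state=(1.845, 0.407)
t=3.000: state=(1.734, 0.685)
t=4.000: state=(1.608, 0.920)
t=5.000: state=(1.474, 1.115)
t=6.000: state=(1.327, 1.271)
t=7.000: state=(1.159, 1.392)
t=8.000: state=(0.949, 1.476)
t=9.000: state=(0.641, 1.519)
t=10.000: state=(0.046, 1.501)
t=11.000: state=(-1.240, 1.362)
t=12.000: state=(-1.912, 1.085)
t=13.000: state=(-1.878, 0.808)
t=14.000: state=(-1.781, 0.568)
t=15.000: state=(-1.679, 0.366)
t=16.000: state=(-1.577, 0.197)
t=16.120: state=(-1.565, 0.178)
largest grid value and its neighbours: v(1.500)=1.87099, v(1.520)=1.87100, v(1.540)=1.87089
parabola through these three points peaks at t≈1.512 with v≈1.87101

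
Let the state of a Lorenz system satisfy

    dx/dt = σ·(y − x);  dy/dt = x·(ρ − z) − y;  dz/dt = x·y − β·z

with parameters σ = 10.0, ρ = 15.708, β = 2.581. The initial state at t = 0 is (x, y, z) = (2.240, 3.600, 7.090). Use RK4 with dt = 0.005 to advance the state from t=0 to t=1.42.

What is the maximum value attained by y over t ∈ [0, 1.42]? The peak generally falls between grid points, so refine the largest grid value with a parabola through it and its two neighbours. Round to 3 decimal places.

max y = 11.602

t=0.000: state=(2.240, 3.600, 7.090)
step 1 (dt=0.005): k1=(13.600, 15.704, -10.235), k2=(13.653, 16.016, -9.958), k3=(13.659, 16.015, -9.957), k4=(13.718, 16.328, -9.676); state += dt/6·(k1+2k2+2k3+k4)
t=0.005: state=(2.308, 3.680, 7.040)
t=0.010: state=(2.377, 3.763, 6.993)
t=0.015: state=(2.447, 3.850, 6.949)
continuing one RK4 step at a time; state shown every 10 steps (Δt=0.05):
t=0.050: state=(2.966, 4.543, 6.729)
t=0.100: state=(3.846, 5.813, 6.742)
t=0.150: state=(4.948, 7.395, 7.291)
t=0.200: state=(6.286, 9.167, 8.601)
t=0.250: state=(7.777, 10.779, 10.882)
t=0.300: state=(9.170, 11.593, 14.078)
t=0.350: state=(10.040, 10.948, 17.548)
t=0.400: state=(9.980, 8.806, 20.138)
t=0.450: state=(8.930, 6.047, 21.014)
t=0.500: state=(7.278, 3.744, 20.312)
t=0.550: state=(5.561, 2.347, 18.748)
t=0.600: state=(4.143, 1.723, 16.927)
t=0.650: state=(3.148, 1.576, 15.151)
t=0.700: state=(2.547, 1.686, 13.530)
t=0.750: state=(2.259, 1.941, 12.093)
t=0.800: state=(2.208, 2.306, 10.849)
t=0.850: state=(2.346, 2.791, 9.806)
t=0.900: state=(2.650, 3.424, 8.981)
t=0.950: state=(3.123, 4.244, 8.412)
t=1.000: state=(3.779, 5.287, 8.164)
t=1.050: state=(4.636, 6.561, 8.346)
t=1.100: state=(5.698, 8.007, 9.107)
t=1.150: state=(6.915, 9.427, 10.601)
t=1.200: state=(8.140, 10.436, 12.863)
t=1.250: state=(9.103, 10.540, 15.609)
t=1.300: state=(9.476, 9.460, 18.143)
t=1.350: state=(9.068, 7.493, 19.671)
t=1.400: state=(7.991, 5.386, 19.867)
t=1.420: state=(7.450, 4.660, 19.623)
largest grid value and its neighbours: y(0.300)=11.59292, y(0.305)=11.60203, y(0.310)=11.59551
parabola through these three points peaks at t≈0.305 with y≈11.60208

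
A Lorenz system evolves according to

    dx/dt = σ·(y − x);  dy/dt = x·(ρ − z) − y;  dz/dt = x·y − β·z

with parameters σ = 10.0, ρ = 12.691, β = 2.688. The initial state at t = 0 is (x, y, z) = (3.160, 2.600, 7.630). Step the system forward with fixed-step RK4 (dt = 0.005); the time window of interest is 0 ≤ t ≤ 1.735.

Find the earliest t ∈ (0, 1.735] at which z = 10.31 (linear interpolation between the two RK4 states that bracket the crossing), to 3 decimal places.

t=0.000: state=(3.160, 2.600, 7.630)
step 1 (dt=0.005): k1=(-5.600, 13.393, -12.293), k2=(-5.125, 13.385, -12.142), k3=(-5.137, 13.390, -12.140), k4=(-4.674, 13.386, -11.987); state += dt/6·(k1+2k2+2k3+k4)
t=0.005: state=(3.134, 2.667, 7.569)
t=0.010: state=(3.113, 2.734, 7.510)
t=0.015: state=(3.096, 2.801, 7.453)
continuing one RK4 step at a time; state shown every 20 steps (Δt=0.1):
t=0.100: state=(3.314, 4.016, 6.747)
t=0.200: state=(4.394, 5.808, 6.817)
t=0.300: state=(6.037, 7.820, 8.382)
t=0.360: state=(7.075, 8.678, 10.165)
next step: t=0.365: state=(7.154, 8.721, 10.337) — z has crossed 10.31
linear interpolation between t=0.360 (10.16515) and t=0.365 (10.33687) → t≈0.364

t = 0.364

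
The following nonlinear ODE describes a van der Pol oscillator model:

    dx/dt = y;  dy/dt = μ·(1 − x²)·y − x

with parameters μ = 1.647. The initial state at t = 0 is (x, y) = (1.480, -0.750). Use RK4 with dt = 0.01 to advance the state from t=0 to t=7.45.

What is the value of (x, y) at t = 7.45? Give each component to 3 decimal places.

(x, y) = (1.293, -0.706)

t=0.000: state=(1.480, -0.750)
step 1 (dt=0.01): k1=(-0.750, -0.010), k2=(-0.750, -0.019), k3=(-0.750, -0.019), k4=(-0.750, -0.029); state += dt/6·(k1+2k2+2k3+k4)
t=0.010: state=(1.472, -0.750)
t=0.020: state=(1.465, -0.751)
t=0.030: state=(1.457, -0.751)
continuing one RK4 step at a time; state shown every 25 steps (Δt=0.25):
t=0.250: state=(1.288, -0.805)
t=0.500: state=(1.069, -0.960)
t=0.750: state=(0.797, -1.250)
t=1.000: state=(0.424, -1.783)
t=1.250: state=(-0.127, -2.689)
t=1.500: state=(-0.915, -3.442)
t=1.750: state=(-1.669, -2.224)
t=2.000: state=(-1.989, -0.514)
t=2.250: state=(-2.020, 0.141)
t=2.500: state=(-1.956, 0.330)
t=2.750: state=(-1.863, 0.404)
t=3.000: state=(-1.756, 0.454)
t=3.250: state=(-1.636, 0.507)
t=3.500: state=(-1.501, 0.575)
t=3.750: state=(-1.346, 0.669)
t=4.000: state=(-1.163, 0.809)
t=4.250: state=(-0.935, 1.033)
t=4.500: state=(-0.633, 1.419)
t=4.750: state=(-0.201, 2.104)
t=5.000: state=(0.447, 3.092)
t=5.250: state=(1.272, 3.155)
t=5.500: state=(1.851, 1.359)
t=5.750: state=(2.013, 0.138)
t=6.000: state=(1.989, -0.248)
t=6.250: state=(1.910, -0.369)
t=6.500: state=(1.810, -0.428)
t=6.750: state=(1.696, -0.479)
t=7.000: state=(1.569, -0.539)
t=7.250: state=(1.425, -0.619)
t=7.450: state=(1.293, -0.706)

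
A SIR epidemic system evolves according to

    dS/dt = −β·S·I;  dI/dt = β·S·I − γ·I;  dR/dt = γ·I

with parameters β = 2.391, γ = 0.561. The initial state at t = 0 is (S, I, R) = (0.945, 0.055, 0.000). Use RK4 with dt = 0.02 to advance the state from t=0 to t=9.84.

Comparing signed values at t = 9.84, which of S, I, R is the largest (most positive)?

largest component: R

t=0.000: state=(0.945, 0.055, 0.000)
step 1 (dt=0.02): k1=(-0.124, 0.093, 0.031), k2=(-0.126, 0.095, 0.031), k3=(-0.126, 0.095, 0.031), k4=(-0.128, 0.096, 0.032); state += dt/6·(k1+2k2+2k3+k4)
t=0.020: state=(0.942, 0.057, 0.001)
t=0.040: state=(0.940, 0.059, 0.001)
t=0.060: state=(0.937, 0.061, 0.002)
continuing one RK4 step at a time; state shown every 25 steps (Δt=0.5):
t=0.500: state=(0.854, 0.123, 0.024)
t=1.000: state=(0.692, 0.235, 0.073)
t=1.500: state=(0.484, 0.359, 0.157)
t=2.000: state=(0.300, 0.431, 0.269)
t=2.500: state=(0.178, 0.430, 0.392)
t=3.000: state=(0.109, 0.384, 0.506)
t=3.500: state=(0.071, 0.323, 0.606)
t=4.000: state=(0.050, 0.262, 0.688)
t=4.500: state=(0.038, 0.208, 0.753)
t=5.000: state=(0.031, 0.164, 0.805)
t=5.500: state=(0.026, 0.128, 0.846)
t=6.000: state=(0.022, 0.100, 0.878)
t=6.500: state=(0.020, 0.077, 0.903)
t=7.000: state=(0.019, 0.060, 0.922)
t=7.500: state=(0.017, 0.046, 0.937)
t=8.000: state=(0.017, 0.035, 0.948)
t=8.500: state=(0.016, 0.027, 0.957)
t=9.000: state=(0.016, 0.021, 0.963)
t=9.500: state=(0.015, 0.016, 0.969)
t=9.840: state=(0.015, 0.014, 0.971)
compare at T: S=0.015, I=0.014, R=0.971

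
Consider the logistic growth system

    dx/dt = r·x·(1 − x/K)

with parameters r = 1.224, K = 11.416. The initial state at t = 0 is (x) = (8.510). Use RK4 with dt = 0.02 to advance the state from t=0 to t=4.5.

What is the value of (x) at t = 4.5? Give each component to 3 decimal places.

(x) = (11.400)

t=0.000: state=(8.510)
step 1 (dt=0.02): k1=(2.652), k2=(2.635), k3=(2.636), k4=(2.620); state += dt/6·(k1+2k2+2k3+k4)
t=0.020: state=(8.563)
t=0.040: state=(8.615)
t=0.060: state=(8.666)
continuing one RK4 step at a time; state shown every 10 steps (Δt=0.2):
t=0.200: state=(9.008)
t=0.400: state=(9.440)
t=0.600: state=(9.809)
t=0.800: state=(10.118)
t=1.000: state=(10.374)
t=1.200: state=(10.584)
t=1.400: state=(10.754)
t=1.600: state=(10.891)
t=1.800: state=(11.001)
t=2.000: state=(11.089)
t=2.200: state=(11.158)
t=2.400: state=(11.213)
t=2.600: state=(11.257)
t=2.800: state=(11.291)
t=3.000: state=(11.318)
t=3.200: state=(11.339)
t=3.400: state=(11.356)
t=3.600: state=(11.369)
t=3.800: state=(11.379)
t=4.000: state=(11.387)
t=4.200: state=(11.393)
t=4.400: state=(11.398)
t=4.500: state=(11.400)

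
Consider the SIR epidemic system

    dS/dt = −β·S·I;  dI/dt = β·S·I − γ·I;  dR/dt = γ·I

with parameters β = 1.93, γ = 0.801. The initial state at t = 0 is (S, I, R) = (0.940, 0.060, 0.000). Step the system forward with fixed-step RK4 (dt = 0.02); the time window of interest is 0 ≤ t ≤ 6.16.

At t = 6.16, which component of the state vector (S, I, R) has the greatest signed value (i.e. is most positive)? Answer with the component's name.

largest component: R

t=0.000: state=(0.940, 0.060, 0.000)
step 1 (dt=0.02): k1=(-0.109, 0.061, 0.048), k2=(-0.110, 0.061, 0.049), k3=(-0.110, 0.061, 0.049), k4=(-0.111, 0.062, 0.049); state += dt/6·(k1+2k2+2k3+k4)
t=0.020: state=(0.938, 0.061, 0.001)
t=0.040: state=(0.936, 0.062, 0.002)
t=0.060: state=(0.933, 0.064, 0.003)
continuing one RK4 step at a time; state shown every 10 steps (Δt=0.2):
t=0.200: state=(0.916, 0.073, 0.011)
t=0.400: state=(0.888, 0.088, 0.024)
t=0.600: state=(0.856, 0.105, 0.039)
t=0.800: state=(0.819, 0.124, 0.057)
t=1.000: state=(0.777, 0.144, 0.079)
t=1.200: state=(0.733, 0.164, 0.103)
t=1.400: state=(0.685, 0.184, 0.131)
t=1.600: state=(0.636, 0.202, 0.162)
t=1.800: state=(0.586, 0.218, 0.196)
t=2.000: state=(0.538, 0.230, 0.232)
t=2.200: state=(0.491, 0.239, 0.270)
t=2.400: state=(0.447, 0.244, 0.308)
t=2.600: state=(0.407, 0.246, 0.348)
t=2.800: state=(0.370, 0.243, 0.387)
t=3.000: state=(0.337, 0.237, 0.425)
t=3.200: state=(0.308, 0.229, 0.463)
t=3.400: state=(0.283, 0.219, 0.499)
t=3.600: state=(0.260, 0.207, 0.533)
t=3.800: state=(0.241, 0.194, 0.565)
t=4.000: state=(0.224, 0.181, 0.595)
t=4.200: state=(0.210, 0.168, 0.623)
t=4.400: state=(0.197, 0.154, 0.649)
t=4.600: state=(0.186, 0.142, 0.672)
t=4.800: state=(0.177, 0.129, 0.694)
t=5.000: state=(0.168, 0.118, 0.714)
t=5.200: state=(0.161, 0.107, 0.732)
t=5.400: state=(0.155, 0.097, 0.748)
t=5.600: state=(0.150, 0.088, 0.763)
t=5.800: state=(0.145, 0.079, 0.776)
t=6.000: state=(0.141, 0.071, 0.788)
t=6.160: state=(0.138, 0.065, 0.797)
compare at T: S=0.138, I=0.065, R=0.797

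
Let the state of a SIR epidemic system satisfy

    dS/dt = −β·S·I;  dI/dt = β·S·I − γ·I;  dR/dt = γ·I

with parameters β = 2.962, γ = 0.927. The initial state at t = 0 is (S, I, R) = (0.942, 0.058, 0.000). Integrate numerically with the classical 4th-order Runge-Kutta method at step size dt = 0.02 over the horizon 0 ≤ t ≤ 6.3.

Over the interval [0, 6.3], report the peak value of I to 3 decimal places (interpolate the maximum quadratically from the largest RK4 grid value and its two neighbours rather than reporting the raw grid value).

max I = 0.342

t=0.000: state=(0.942, 0.058, 0.000)
step 1 (dt=0.02): k1=(-0.162, 0.108, 0.054), k2=(-0.165, 0.110, 0.055), k3=(-0.165, 0.110, 0.055), k4=(-0.167, 0.112, 0.056); state += dt/6·(k1+2k2+2k3+k4)
t=0.020: state=(0.939, 0.060, 0.001)
t=0.040: state=(0.935, 0.062, 0.002)
t=0.060: state=(0.932, 0.065, 0.003)
continuing one RK4 step at a time; state shown every 25 steps (Δt=0.5):
t=0.500: state=(0.821, 0.136, 0.043)
t=1.000: state=(0.618, 0.250, 0.132)
t=1.500: state=(0.398, 0.332, 0.270)
t=2.000: state=(0.241, 0.332, 0.427)
t=2.500: state=(0.153, 0.278, 0.570)
t=3.000: state=(0.106, 0.211, 0.683)
t=3.500: state=(0.081, 0.152, 0.766)
t=4.000: state=(0.067, 0.107, 0.826)
t=4.500: state=(0.059, 0.074, 0.867)
t=5.000: state=(0.054, 0.050, 0.896)
t=5.500: state=(0.051, 0.034, 0.915)
t=6.000: state=(0.049, 0.023, 0.928)
t=6.300: state=(0.048, 0.018, 0.934)
largest grid value and its neighbours: I(1.720)=0.34212, I(1.740)=0.34217, I(1.760)=0.34210
parabola through these three points peaks at t≈1.738 with I≈0.34218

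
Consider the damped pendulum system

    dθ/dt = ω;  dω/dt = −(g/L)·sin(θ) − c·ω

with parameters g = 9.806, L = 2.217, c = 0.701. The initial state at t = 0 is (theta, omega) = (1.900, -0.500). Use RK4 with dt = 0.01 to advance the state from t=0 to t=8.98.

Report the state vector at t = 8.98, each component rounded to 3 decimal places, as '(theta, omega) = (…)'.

t=0.000: state=(1.900, -0.500)
step 1 (dt=0.01): k1=(-0.500, -3.835), k2=(-0.519, -3.825), k3=(-0.519, -3.825), k4=(-0.538, -3.816); state += dt/6·(k1+2k2+2k3+k4)
t=0.010: state=(1.895, -0.538)
t=0.020: state=(1.889, -0.576)
t=0.030: state=(1.883, -0.614)
continuing one RK4 step at a time; state shown every 50 steps (Δt=0.5):
t=0.500: state=(1.208, -2.177)
t=1.000: state=(-0.048, -2.451)
t=1.500: state=(-0.890, -0.753)
t=2.000: state=(-0.810, 0.952)
t=2.500: state=(-0.132, 1.506)
t=3.000: state=(0.453, 0.671)
t=3.500: state=(0.493, -0.456)
t=4.000: state=(0.116, -0.890)
t=4.500: state=(-0.246, -0.452)
t=5.000: state=(-0.294, 0.234)
t=5.500: state=(-0.081, 0.523)
t=6.000: state=(0.138, 0.285)
t=6.500: state=(0.175, -0.124)
t=7.000: state=(0.053, -0.307)
t=7.500: state=(-0.078, -0.176)
t=8.000: state=(-0.104, 0.066)
t=8.500: state=(-0.034, 0.180)
t=8.980: state=(0.042, 0.113)

(theta, omega) = (0.042, 0.113)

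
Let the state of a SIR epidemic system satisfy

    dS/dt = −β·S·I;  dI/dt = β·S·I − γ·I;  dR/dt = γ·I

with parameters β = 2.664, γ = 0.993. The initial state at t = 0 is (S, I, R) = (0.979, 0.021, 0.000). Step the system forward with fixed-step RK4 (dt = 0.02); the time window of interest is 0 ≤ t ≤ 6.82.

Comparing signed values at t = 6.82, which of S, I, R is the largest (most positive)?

largest component: R

t=0.000: state=(0.979, 0.021, 0.000)
step 1 (dt=0.02): k1=(-0.055, 0.034, 0.021), k2=(-0.056, 0.034, 0.021), k3=(-0.056, 0.034, 0.021), k4=(-0.057, 0.035, 0.022); state += dt/6·(k1+2k2+2k3+k4)
t=0.020: state=(0.978, 0.022, 0.000)
t=0.040: state=(0.977, 0.022, 0.001)
t=0.060: state=(0.976, 0.023, 0.001)
continuing one RK4 step at a time; state shown every 25 steps (Δt=0.5):
t=0.500: state=(0.938, 0.046, 0.016)
t=1.000: state=(0.858, 0.093, 0.049)
t=1.500: state=(0.724, 0.163, 0.112)
t=2.000: state=(0.555, 0.233, 0.212)
t=2.500: state=(0.396, 0.267, 0.338)
t=3.000: state=(0.279, 0.253, 0.468)
t=3.500: state=(0.204, 0.211, 0.584)
t=4.000: state=(0.159, 0.164, 0.677)
t=4.500: state=(0.132, 0.121, 0.748)
t=5.000: state=(0.115, 0.086, 0.799)
t=5.500: state=(0.104, 0.061, 0.835)
t=6.000: state=(0.097, 0.042, 0.860)
t=6.500: state=(0.093, 0.029, 0.878)
t=6.820: state=(0.091, 0.023, 0.886)
compare at T: S=0.091, I=0.023, R=0.886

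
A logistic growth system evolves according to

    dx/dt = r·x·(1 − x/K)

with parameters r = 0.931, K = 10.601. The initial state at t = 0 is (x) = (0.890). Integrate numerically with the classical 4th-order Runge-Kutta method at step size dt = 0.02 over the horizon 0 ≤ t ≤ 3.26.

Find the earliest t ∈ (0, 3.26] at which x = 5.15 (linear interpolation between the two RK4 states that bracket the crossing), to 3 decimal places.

t = 2.506

t=0.000: state=(0.890)
step 1 (dt=0.02): k1=(0.759), k2=(0.765), k3=(0.765), k4=(0.771); state += dt/6·(k1+2k2+2k3+k4)
t=0.020: state=(0.905)
t=0.040: state=(0.921)
t=0.060: state=(0.937)
continuing one RK4 step at a time; state shown every 10 steps (Δt=0.2):
t=0.200: state=(1.054)
t=0.400: state=(1.244)
t=0.600: state=(1.464)
t=0.800: state=(1.715)
t=1.000: state=(2.000)
t=1.200: state=(2.320)
t=1.400: state=(2.675)
t=1.600: state=(3.064)
t=1.800: state=(3.485)
t=2.000: state=(3.933)
t=2.200: state=(4.404)
t=2.400: state=(4.889)
t=2.500: state=(5.135)
next step: t=2.520: state=(5.185) — x has crossed 5.15
linear interpolation between t=2.500 (5.13546) and t=2.520 (5.18477) → t≈2.506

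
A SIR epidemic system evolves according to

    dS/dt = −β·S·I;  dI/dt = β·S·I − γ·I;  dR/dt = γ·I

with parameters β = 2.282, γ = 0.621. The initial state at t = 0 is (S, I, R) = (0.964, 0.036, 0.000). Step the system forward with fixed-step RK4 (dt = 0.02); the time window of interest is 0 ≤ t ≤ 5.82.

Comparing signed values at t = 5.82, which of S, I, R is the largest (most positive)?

t=0.000: state=(0.964, 0.036, 0.000)
step 1 (dt=0.02): k1=(-0.079, 0.057, 0.022), k2=(-0.080, 0.058, 0.023), k3=(-0.080, 0.058, 0.023), k4=(-0.082, 0.059, 0.023); state += dt/6·(k1+2k2+2k3+k4)
t=0.020: state=(0.962, 0.037, 0.000)
t=0.040: state=(0.961, 0.038, 0.001)
t=0.060: state=(0.959, 0.040, 0.001)
continuing one RK4 step at a time; state shown every 10 steps (Δt=0.2):
t=0.200: state=(0.946, 0.049, 0.005)
t=0.400: state=(0.921, 0.067, 0.012)
t=0.600: state=(0.889, 0.089, 0.022)
t=0.800: state=(0.849, 0.117, 0.035)
t=1.000: state=(0.799, 0.150, 0.051)
t=1.200: state=(0.739, 0.188, 0.072)
t=1.400: state=(0.672, 0.230, 0.098)
t=1.600: state=(0.600, 0.271, 0.129)
t=1.800: state=(0.525, 0.310, 0.165)
t=2.000: state=(0.452, 0.342, 0.206)
t=2.200: state=(0.385, 0.365, 0.250)
t=2.400: state=(0.325, 0.379, 0.296)
t=2.600: state=(0.273, 0.384, 0.344)
t=2.800: state=(0.229, 0.380, 0.391)
t=3.000: state=(0.193, 0.369, 0.438)
t=3.200: state=(0.164, 0.354, 0.483)
t=3.400: state=(0.140, 0.335, 0.525)
t=3.600: state=(0.121, 0.314, 0.566)
t=3.800: state=(0.105, 0.292, 0.603)
t=4.000: state=(0.092, 0.269, 0.638)
t=4.200: state=(0.082, 0.248, 0.670)
t=4.400: state=(0.074, 0.227, 0.700)
t=4.600: state=(0.067, 0.207, 0.727)
t=4.800: state=(0.061, 0.188, 0.751)
t=5.000: state=(0.056, 0.170, 0.773)
t=5.200: state=(0.052, 0.154, 0.793)
t=5.400: state=(0.049, 0.139, 0.812)
t=5.600: state=(0.046, 0.126, 0.828)
t=5.800: state=(0.044, 0.113, 0.843)
t=5.820: state=(0.043, 0.112, 0.844)
compare at T: S=0.043, I=0.112, R=0.844

largest component: R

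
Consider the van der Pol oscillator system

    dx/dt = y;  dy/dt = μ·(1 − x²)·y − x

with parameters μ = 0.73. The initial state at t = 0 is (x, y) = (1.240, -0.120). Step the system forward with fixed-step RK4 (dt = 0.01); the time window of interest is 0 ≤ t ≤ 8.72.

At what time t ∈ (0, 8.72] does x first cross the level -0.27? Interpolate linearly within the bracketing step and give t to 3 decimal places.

t = 1.561

t=0.000: state=(1.240, -0.120)
step 1 (dt=0.01): k1=(-0.120, -1.193), k2=(-0.126, -1.190), k3=(-0.126, -1.190), k4=(-0.132, -1.187); state += dt/6·(k1+2k2+2k3+k4)
t=0.010: state=(1.239, -0.132)
t=0.020: state=(1.237, -0.144)
t=0.030: state=(1.236, -0.156)
continuing one RK4 step at a time; state shown every 50 steps (Δt=0.5):
t=0.500: state=(1.042, -0.657)
t=1.000: state=(0.585, -1.182)
t=1.500: state=(-0.159, -1.795)
t=1.560: state=(-0.268, -1.858)
next step: t=1.570: state=(-0.287, -1.868) — x has crossed -0.27
linear interpolation between t=1.560 (-0.26849) and t=1.570 (-0.28712) → t≈1.561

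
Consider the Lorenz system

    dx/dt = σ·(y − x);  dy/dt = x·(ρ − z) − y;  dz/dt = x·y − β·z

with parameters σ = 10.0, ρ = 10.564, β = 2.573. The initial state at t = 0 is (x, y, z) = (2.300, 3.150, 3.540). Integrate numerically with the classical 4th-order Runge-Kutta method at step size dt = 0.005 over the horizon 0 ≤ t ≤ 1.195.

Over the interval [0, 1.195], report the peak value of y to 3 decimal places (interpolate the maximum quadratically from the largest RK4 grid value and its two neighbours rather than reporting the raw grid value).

t=0.000: state=(2.300, 3.150, 3.540)
step 1 (dt=0.005): k1=(8.500, 13.005, -1.863), k2=(8.613, 13.133, -1.709), k3=(8.613, 13.134, -1.708), k4=(8.726, 13.262, -1.552); state += dt/6·(k1+2k2+2k3+k4)
t=0.005: state=(2.343, 3.216, 3.531)
t=0.010: state=(2.387, 3.283, 3.524)
t=0.015: state=(2.433, 3.351, 3.519)
continuing one RK4 step at a time; state shown every 10 steps (Δt=0.05):
t=0.050: state=(2.783, 3.867, 3.531)
t=0.100: state=(3.387, 4.721, 3.727)
t=0.150: state=(4.117, 5.700, 4.197)
t=0.200: state=(4.961, 6.742, 5.021)
t=0.250: state=(5.875, 7.718, 6.265)
t=0.300: state=(6.762, 8.414, 7.921)
t=0.350: state=(7.469, 8.587, 9.833)
t=0.400: state=(7.824, 8.083, 11.670)
t=0.450: state=(7.708, 6.987, 13.031)
t=0.500: state=(7.134, 5.612, 13.659)
t=0.550: state=(6.253, 4.324, 13.566)
t=0.600: state=(5.273, 3.344, 12.956)
t=0.650: state=(4.370, 2.719, 12.069)
t=0.700: state=(3.641, 2.386, 11.086)
t=0.750: state=(3.116, 2.264, 10.111)
t=0.800: state=(2.781, 2.283, 9.202)
t=0.850: state=(2.608, 2.404, 8.385)
t=0.900: state=(2.569, 2.607, 7.675)
t=0.950: state=(2.641, 2.885, 7.083)
t=1.000: state=(2.810, 3.239, 6.618)
t=1.050: state=(3.068, 3.670, 6.295)
t=1.100: state=(3.411, 4.180, 6.132)
t=1.150: state=(3.835, 4.760, 6.152)
t=1.195: state=(4.279, 5.322, 6.350)
largest grid value and its neighbours: y(0.335)=8.60245, y(0.340)=8.60398, y(0.345)=8.59871
parabola through these three points peaks at t≈0.339 with y≈8.60424

max y = 8.604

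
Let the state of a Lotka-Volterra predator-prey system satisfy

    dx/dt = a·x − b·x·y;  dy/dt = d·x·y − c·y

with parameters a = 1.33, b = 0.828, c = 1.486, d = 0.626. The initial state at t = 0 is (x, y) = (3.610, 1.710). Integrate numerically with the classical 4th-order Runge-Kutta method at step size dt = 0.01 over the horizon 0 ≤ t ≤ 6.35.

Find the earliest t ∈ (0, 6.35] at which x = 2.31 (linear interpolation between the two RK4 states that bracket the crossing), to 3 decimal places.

t = 0.878

t=0.000: state=(3.610, 1.710)
step 1 (dt=0.01): k1=(-0.310, 1.323), k2=(-0.330, 1.327), k3=(-0.330, 1.327), k4=(-0.349, 1.330); state += dt/6·(k1+2k2+2k3+k4)
t=0.010: state=(3.607, 1.723)
t=0.020: state=(3.603, 1.737)
t=0.030: state=(3.599, 1.750)
continuing one RK4 step at a time; state shown every 25 steps (Δt=0.25):
t=0.250: state=(3.412, 2.049)
t=0.500: state=(3.015, 2.342)
t=0.750: state=(2.541, 2.495)
t=0.870: state=(2.324, 2.505)
next step: t=0.880: state=(2.307, 2.504) — x has crossed 2.31
linear interpolation between t=0.870 (2.32424) and t=0.880 (2.30701) → t≈0.878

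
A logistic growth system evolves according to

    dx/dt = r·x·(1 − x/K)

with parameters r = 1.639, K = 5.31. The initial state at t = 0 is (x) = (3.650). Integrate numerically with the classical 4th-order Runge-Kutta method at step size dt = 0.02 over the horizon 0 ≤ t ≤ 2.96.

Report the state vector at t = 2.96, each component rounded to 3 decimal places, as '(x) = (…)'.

(x) = (5.291)

t=0.000: state=(3.650)
step 1 (dt=0.02): k1=(1.870), k2=(1.859), k3=(1.859), k4=(1.847); state += dt/6·(k1+2k2+2k3+k4)
t=0.020: state=(3.687)
t=0.040: state=(3.724)
t=0.060: state=(3.760)
continuing one RK4 step at a time; state shown every 5 steps (Δt=0.1):
t=0.100: state=(3.831)
t=0.200: state=(3.999)
t=0.300: state=(4.154)
t=0.400: state=(4.296)
t=0.500: state=(4.424)
t=0.600: state=(4.538)
t=0.700: state=(4.640)
t=0.800: state=(4.730)
t=0.900: state=(4.810)
t=1.000: state=(4.879)
t=1.100: state=(4.940)
t=1.200: state=(4.992)
t=1.300: state=(5.038)
t=1.400: state=(5.077)
t=1.500: state=(5.111)
t=1.600: state=(5.140)
t=1.700: state=(5.165)
t=1.800: state=(5.187)
t=1.900: state=(5.205)
t=2.000: state=(5.220)
t=2.100: state=(5.234)
t=2.200: state=(5.245)
t=2.300: state=(5.255)
t=2.400: state=(5.263)
t=2.500: state=(5.270)
t=2.600: state=(5.276)
t=2.700: state=(5.281)
t=2.800: state=(5.286)
t=2.900: state=(5.289)
t=2.960: state=(5.291)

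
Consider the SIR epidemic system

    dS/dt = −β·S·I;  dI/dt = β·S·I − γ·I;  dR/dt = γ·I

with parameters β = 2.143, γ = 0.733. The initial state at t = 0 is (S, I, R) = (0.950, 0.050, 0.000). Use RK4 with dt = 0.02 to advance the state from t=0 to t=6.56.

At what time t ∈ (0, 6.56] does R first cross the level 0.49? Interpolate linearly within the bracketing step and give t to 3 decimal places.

t=0.000: state=(0.950, 0.050, 0.000)
step 1 (dt=0.02): k1=(-0.102, 0.065, 0.037), k2=(-0.103, 0.066, 0.037), k3=(-0.103, 0.066, 0.037), k4=(-0.104, 0.067, 0.038); state += dt/6·(k1+2k2+2k3+k4)
t=0.020: state=(0.948, 0.051, 0.001)
t=0.040: state=(0.946, 0.053, 0.002)
t=0.060: state=(0.944, 0.054, 0.002)
continuing one RK4 step at a time; state shown every 25 steps (Δt=0.5):
t=0.500: state=(0.882, 0.093, 0.026)
t=1.000: state=(0.773, 0.157, 0.071)
t=1.500: state=(0.628, 0.230, 0.142)
t=2.000: state=(0.474, 0.288, 0.238)
t=2.500: state=(0.343, 0.309, 0.348)
t=3.000: state=(0.248, 0.293, 0.459)
t=3.140: state=(0.228, 0.284, 0.489)
next step: t=3.160: state=(0.225, 0.282, 0.493) — R has crossed 0.49
linear interpolation between t=3.140 (0.48881) and t=3.160 (0.49296) → t≈3.146

t = 3.146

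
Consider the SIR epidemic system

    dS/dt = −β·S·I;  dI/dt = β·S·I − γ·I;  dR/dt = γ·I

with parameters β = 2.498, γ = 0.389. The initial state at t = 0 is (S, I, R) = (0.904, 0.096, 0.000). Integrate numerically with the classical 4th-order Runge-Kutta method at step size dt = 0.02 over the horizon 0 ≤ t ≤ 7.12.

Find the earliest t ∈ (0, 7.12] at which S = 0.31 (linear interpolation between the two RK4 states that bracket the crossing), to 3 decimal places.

t = 1.416

t=0.000: state=(0.904, 0.096, 0.000)
step 1 (dt=0.02): k1=(-0.217, 0.179, 0.037), k2=(-0.220, 0.182, 0.038), k3=(-0.220, 0.182, 0.038), k4=(-0.224, 0.185, 0.039); state += dt/6·(k1+2k2+2k3+k4)
t=0.020: state=(0.900, 0.100, 0.001)
t=0.040: state=(0.895, 0.103, 0.002)
t=0.060: state=(0.890, 0.107, 0.002)
continuing one RK4 step at a time; state shown every 25 steps (Δt=0.5):
t=0.500: state=(0.746, 0.224, 0.030)
t=1.000: state=(0.505, 0.405, 0.091)
t=1.400: state=(0.316, 0.520, 0.163)
next step: t=1.420: state=(0.308, 0.524, 0.168) — S has crossed 0.31
linear interpolation between t=1.400 (0.31643) and t=1.420 (0.30828) → t≈1.416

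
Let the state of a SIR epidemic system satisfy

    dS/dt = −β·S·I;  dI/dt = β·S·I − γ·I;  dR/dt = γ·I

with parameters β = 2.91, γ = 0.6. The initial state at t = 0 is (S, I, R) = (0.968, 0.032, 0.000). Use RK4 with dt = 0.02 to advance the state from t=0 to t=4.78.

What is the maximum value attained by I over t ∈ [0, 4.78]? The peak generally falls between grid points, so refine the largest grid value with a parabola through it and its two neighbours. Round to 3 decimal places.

max I = 0.475

t=0.000: state=(0.968, 0.032, 0.000)
step 1 (dt=0.02): k1=(-0.090, 0.071, 0.019), k2=(-0.092, 0.072, 0.020), k3=(-0.092, 0.072, 0.020), k4=(-0.094, 0.074, 0.020); state += dt/6·(k1+2k2+2k3+k4)
t=0.020: state=(0.966, 0.033, 0.000)
t=0.040: state=(0.964, 0.035, 0.001)
t=0.060: state=(0.962, 0.037, 0.001)
continuing one RK4 step at a time; state shown every 10 steps (Δt=0.2):
t=0.200: state=(0.946, 0.050, 0.005)
t=0.400: state=(0.912, 0.076, 0.012)
t=0.600: state=(0.864, 0.112, 0.023)
t=0.800: state=(0.798, 0.162, 0.040)
t=1.000: state=(0.714, 0.223, 0.063)
t=1.200: state=(0.615, 0.292, 0.094)
t=1.400: state=(0.509, 0.359, 0.133)
t=1.600: state=(0.406, 0.415, 0.179)
t=1.800: state=(0.315, 0.454, 0.231)
t=2.000: state=(0.240, 0.472, 0.287)
t=2.200: state=(0.182, 0.473, 0.344)
t=2.400: state=(0.139, 0.461, 0.400)
t=2.600: state=(0.107, 0.439, 0.454)
t=2.800: state=(0.083, 0.411, 0.505)
t=3.000: state=(0.066, 0.381, 0.553)
t=3.200: state=(0.054, 0.350, 0.597)
t=3.400: state=(0.044, 0.319, 0.637)
t=3.600: state=(0.037, 0.290, 0.673)
t=3.800: state=(0.031, 0.262, 0.706)
t=4.000: state=(0.027, 0.236, 0.736)
t=4.200: state=(0.024, 0.213, 0.763)
t=4.400: state=(0.021, 0.191, 0.788)
t=4.600: state=(0.019, 0.172, 0.809)
t=4.780: state=(0.018, 0.156, 0.827)
largest grid value and its neighbours: I(2.100)=0.47493, I(2.120)=0.47494, I(2.140)=0.47480
parabola through these three points peaks at t≈2.111 with I≈0.47496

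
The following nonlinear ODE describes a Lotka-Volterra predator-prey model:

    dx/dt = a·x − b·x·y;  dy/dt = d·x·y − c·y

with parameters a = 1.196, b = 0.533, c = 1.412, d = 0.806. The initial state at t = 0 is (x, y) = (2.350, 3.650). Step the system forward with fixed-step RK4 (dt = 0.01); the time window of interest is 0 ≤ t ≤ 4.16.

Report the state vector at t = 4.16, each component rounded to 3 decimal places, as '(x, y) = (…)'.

t=0.000: state=(2.350, 3.650)
step 1 (dt=0.01): k1=(-1.761, 1.760), k2=(-1.766, 1.738), k3=(-1.765, 1.738), k4=(-1.770, 1.716); state += dt/6·(k1+2k2+2k3+k4)
t=0.010: state=(2.332, 3.667)
t=0.020: state=(2.315, 3.684)
t=0.030: state=(2.297, 3.701)
continuing one RK4 step at a time; state shown every 20 steps (Δt=0.2):
t=0.200: state=(1.992, 3.905)
t=0.400: state=(1.662, 3.950)
t=0.600: state=(1.394, 3.806)
t=0.800: state=(1.196, 3.533)
t=1.000: state=(1.062, 3.193)
t=1.200: state=(0.978, 2.836)
t=1.400: state=(0.935, 2.493)
t=1.600: state=(0.926, 2.183)
t=1.800: state=(0.946, 1.913)
t=2.000: state=(0.992, 1.686)
t=2.200: state=(1.064, 1.500)
t=2.400: state=(1.161, 1.353)
t=2.600: state=(1.285, 1.242)
t=2.800: state=(1.436, 1.165)
t=3.000: state=(1.615, 1.123)
t=3.200: state=(1.821, 1.117)
t=3.400: state=(2.051, 1.150)
t=3.600: state=(2.296, 1.231)
t=3.800: state=(2.540, 1.371)
t=4.000: state=(2.759, 1.585)
t=4.160: state=(2.890, 1.821)

(x, y) = (2.890, 1.821)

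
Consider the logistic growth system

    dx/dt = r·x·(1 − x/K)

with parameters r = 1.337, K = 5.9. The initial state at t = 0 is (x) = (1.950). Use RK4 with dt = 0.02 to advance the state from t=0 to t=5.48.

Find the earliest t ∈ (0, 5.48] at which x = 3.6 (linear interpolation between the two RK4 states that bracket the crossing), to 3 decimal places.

t = 0.863

t=0.000: state=(1.950)
step 1 (dt=0.02): k1=(1.745), k2=(1.753), k3=(1.753), k4=(1.761); state += dt/6·(k1+2k2+2k3+k4)
t=0.020: state=(1.985)
t=0.040: state=(2.020)
t=0.060: state=(2.056)
continuing one RK4 step at a time; state shown every 10 steps (Δt=0.2):
t=0.200: state=(2.313)
t=0.400: state=(2.698)
t=0.600: state=(3.092)
t=0.800: state=(3.481)
t=0.860: state=(3.594)
next step: t=0.880: state=(3.632) — x has crossed 3.6
linear interpolation between t=0.860 (3.59426) and t=0.880 (3.63171) → t≈0.863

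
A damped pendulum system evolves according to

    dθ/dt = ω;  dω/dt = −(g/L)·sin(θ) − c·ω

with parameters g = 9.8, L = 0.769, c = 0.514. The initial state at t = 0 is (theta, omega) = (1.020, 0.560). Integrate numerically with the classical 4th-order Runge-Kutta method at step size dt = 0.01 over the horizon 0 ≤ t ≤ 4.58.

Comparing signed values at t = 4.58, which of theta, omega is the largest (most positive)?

t=0.000: state=(1.020, 0.560)
step 1 (dt=0.01): k1=(0.560, -11.147), k2=(0.504, -11.137), k3=(0.504, -11.135), k4=(0.449, -11.123); state += dt/6·(k1+2k2+2k3+k4)
t=0.010: state=(1.025, 0.449)
t=0.020: state=(1.029, 0.338)
t=0.030: state=(1.032, 0.227)
continuing one RK4 step at a time; state shown every 20 steps (Δt=0.2):
t=0.200: state=(0.916, -1.535)
t=0.400: state=(0.452, -2.938)
t=0.600: state=(-0.166, -2.979)
t=0.800: state=(-0.648, -1.681)
t=1.000: state=(-0.804, 0.147)
t=1.200: state=(-0.605, 1.744)
t=1.400: state=(-0.163, 2.493)
t=1.600: state=(0.310, 2.045)
t=1.800: state=(0.597, 0.735)
t=2.000: state=(0.593, -0.744)
t=2.200: state=(0.329, -1.779)
t=2.400: state=(-0.058, -1.928)
t=2.600: state=(-0.381, -1.178)
t=2.800: state=(-0.500, 0.015)
t=3.000: state=(-0.383, 1.085)
t=3.200: state=(-0.105, 1.576)
t=3.400: state=(0.195, 1.296)
t=3.600: state=(0.375, 0.453)
t=3.800: state=(0.368, -0.507)
t=4.000: state=(0.194, -1.150)
t=4.200: state=(-0.052, -1.206)
t=4.400: state=(-0.250, -0.700)
t=4.580: state=(-0.315, -0.004)
compare at T: theta=-0.315, omega=-0.004

largest component: omega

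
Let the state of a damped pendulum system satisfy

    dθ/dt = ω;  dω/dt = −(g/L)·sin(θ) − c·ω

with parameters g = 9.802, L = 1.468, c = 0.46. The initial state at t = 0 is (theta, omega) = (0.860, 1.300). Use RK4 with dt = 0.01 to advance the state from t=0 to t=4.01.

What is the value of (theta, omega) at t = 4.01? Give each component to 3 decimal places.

t=0.000: state=(0.860, 1.300)
step 1 (dt=0.01): k1=(1.300, -5.658), k2=(1.272, -5.673), k3=(1.272, -5.673), k4=(1.243, -5.687); state += dt/6·(k1+2k2+2k3+k4)
t=0.010: state=(0.873, 1.243)
t=0.020: state=(0.885, 1.186)
t=0.030: state=(0.896, 1.129)
continuing one RK4 step at a time; state shown every 20 steps (Δt=0.2):
t=0.200: state=(1.005, 0.147)
t=0.400: state=(0.924, -0.927)
t=0.600: state=(0.650, -1.757)
t=0.800: state=(0.250, -2.158)
t=1.000: state=(-0.176, -2.008)
t=1.200: state=(-0.521, -1.383)
t=1.400: state=(-0.712, -0.508)
t=1.600: state=(-0.723, 0.390)
t=1.800: state=(-0.567, 1.133)
t=2.000: state=(-0.290, 1.567)
t=2.200: state=(0.033, 1.590)
t=2.400: state=(0.319, 1.217)
t=2.600: state=(0.502, 0.588)
t=2.800: state=(0.549, -0.118)
t=3.000: state=(0.461, -0.735)
t=3.200: state=(0.270, -1.132)
t=3.400: state=(0.029, -1.222)
t=3.600: state=(-0.198, -1.000)
t=3.800: state=(-0.356, -0.553)
t=4.000: state=(-0.413, -0.015)
t=4.010: state=(-0.413, 0.012)

(theta, omega) = (-0.413, 0.012)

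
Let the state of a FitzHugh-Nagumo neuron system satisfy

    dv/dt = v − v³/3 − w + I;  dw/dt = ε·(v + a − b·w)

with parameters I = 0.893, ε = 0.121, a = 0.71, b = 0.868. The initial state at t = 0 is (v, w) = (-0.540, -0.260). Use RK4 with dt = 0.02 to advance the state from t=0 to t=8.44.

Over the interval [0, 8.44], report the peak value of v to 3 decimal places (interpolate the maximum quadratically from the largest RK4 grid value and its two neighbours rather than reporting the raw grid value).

max v = 1.980

t=0.000: state=(-0.540, -0.260)
step 1 (dt=0.02): k1=(0.665, 0.048), k2=(0.670, 0.049), k3=(0.670, 0.049), k4=(0.674, 0.049); state += dt/6·(k1+2k2+2k3+k4)
t=0.020: state=(-0.527, -0.259)
t=0.040: state=(-0.513, -0.258)
t=0.060: state=(-0.499, -0.257)
continuing one RK4 step at a time; state shown every 25 steps (Δt=0.5):
t=0.500: state=(-0.138, -0.225)
t=1.000: state=(0.479, -0.163)
t=1.500: state=(1.285, -0.061)
t=2.000: state=(1.828, 0.078)
t=2.500: state=(1.973, 0.229)
t=3.000: state=(1.969, 0.376)
t=3.500: state=(1.930, 0.514)
t=4.000: state=(1.884, 0.642)
t=4.500: state=(1.837, 0.760)
t=5.000: state=(1.789, 0.870)
t=5.500: state=(1.741, 0.971)
t=6.000: state=(1.693, 1.065)
t=6.500: state=(1.645, 1.150)
t=7.000: state=(1.597, 1.229)
t=7.500: state=(1.549, 1.301)
t=8.000: state=(1.500, 1.366)
t=8.440: state=(1.457, 1.418)
largest grid value and its neighbours: v(2.680)=1.97970, v(2.700)=1.97971, v(2.720)=1.97960
parabola through these three points peaks at t≈2.691 with v≈1.97972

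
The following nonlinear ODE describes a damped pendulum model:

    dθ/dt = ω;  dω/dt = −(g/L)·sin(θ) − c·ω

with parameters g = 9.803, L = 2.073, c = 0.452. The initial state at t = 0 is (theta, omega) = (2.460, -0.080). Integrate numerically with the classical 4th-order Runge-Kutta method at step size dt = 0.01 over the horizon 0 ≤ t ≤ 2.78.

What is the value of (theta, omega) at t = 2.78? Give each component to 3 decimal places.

(theta, omega) = (-0.280, 2.395)

t=0.000: state=(2.460, -0.080)
step 1 (dt=0.01): k1=(-0.080, -2.943), k2=(-0.095, -2.938), k3=(-0.095, -2.938), k4=(-0.109, -2.933); state += dt/6·(k1+2k2+2k3+k4)
t=0.010: state=(2.459, -0.109)
t=0.020: state=(2.458, -0.139)
t=0.030: state=(2.456, -0.168)
continuing one RK4 step at a time; state shown every 10 steps (Δt=0.1):
t=0.100: state=(2.437, -0.371)
t=0.200: state=(2.386, -0.662)
t=0.300: state=(2.305, -0.963)
t=0.400: state=(2.193, -1.279)
t=0.500: state=(2.048, -1.616)
t=0.600: state=(1.869, -1.972)
t=0.700: state=(1.653, -2.338)
t=0.800: state=(1.402, -2.695)
t=0.900: state=(1.116, -3.015)
t=1.000: state=(0.801, -3.258)
t=1.100: state=(0.468, -3.387)
t=1.200: state=(0.129, -3.372)
t=1.300: state=(-0.201, -3.205)
t=1.400: state=(-0.508, -2.902)
t=1.500: state=(-0.778, -2.496)
t=1.600: state=(-1.005, -2.025)
t=1.700: state=(-1.182, -1.524)
t=1.800: state=(-1.310, -1.018)
t=1.900: state=(-1.386, -0.522)
t=2.000: state=(-1.414, -0.043)
t=2.100: state=(-1.396, 0.415)
t=2.200: state=(-1.332, 0.850)
t=2.300: state=(-1.227, 1.255)
t=2.400: state=(-1.082, 1.623)
t=2.500: state=(-0.904, 1.938)
t=2.600: state=(-0.697, 2.184)
t=2.700: state=(-0.470, 2.342)
t=2.780: state=(-0.280, 2.395)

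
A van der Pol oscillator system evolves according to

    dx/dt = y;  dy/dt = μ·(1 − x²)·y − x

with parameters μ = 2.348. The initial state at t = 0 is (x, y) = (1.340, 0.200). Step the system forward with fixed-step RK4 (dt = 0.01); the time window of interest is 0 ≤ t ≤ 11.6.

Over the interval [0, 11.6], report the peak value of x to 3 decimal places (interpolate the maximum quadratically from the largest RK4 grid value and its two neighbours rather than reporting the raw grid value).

max x = 2.022

t=0.000: state=(1.340, 0.200)
step 1 (dt=0.01): k1=(0.200, -1.714), k2=(0.191, -1.700), k3=(0.192, -1.700), k4=(0.183, -1.686); state += dt/6·(k1+2k2+2k3+k4)
t=0.010: state=(1.342, 0.183)
t=0.020: state=(1.344, 0.166)
t=0.030: state=(1.345, 0.150)
continuing one RK4 step at a time; state shown every 50 steps (Δt=0.5):
t=0.500: state=(1.279, -0.363)
t=1.000: state=(1.007, -0.743)
t=1.500: state=(0.446, -1.713)
t=2.000: state=(-1.077, -4.144)
t=2.500: state=(-2.012, -0.073)
t=3.000: state=(-1.918, 0.284)
t=3.500: state=(-1.763, 0.335)
t=4.000: state=(-1.580, 0.401)
t=4.500: state=(-1.353, 0.521)
t=5.000: state=(-1.034, 0.799)
t=5.500: state=(-0.449, 1.768)
t=6.000: state=(1.114, 4.179)
t=6.500: state=(2.021, 0.047)
t=7.000: state=(1.924, -0.283)
t=7.500: state=(1.769, -0.333)
t=8.000: state=(1.588, -0.398)
t=8.500: state=(1.363, -0.514)
t=9.000: state=(1.050, -0.782)
t=9.500: state=(0.483, -1.697)
t=10.000: state=(-1.032, -4.230)
t=10.500: state=(-2.020, -0.096)
t=11.000: state=(-1.929, 0.281)
t=11.500: state=(-1.776, 0.331)
t=11.600: state=(-1.742, 0.342)
largest grid value and its neighbours: x(6.510)=2.02166, x(6.520)=2.02180, x(6.530)=2.02173
parabola through these three points peaks at t≈6.522 with x≈2.02180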